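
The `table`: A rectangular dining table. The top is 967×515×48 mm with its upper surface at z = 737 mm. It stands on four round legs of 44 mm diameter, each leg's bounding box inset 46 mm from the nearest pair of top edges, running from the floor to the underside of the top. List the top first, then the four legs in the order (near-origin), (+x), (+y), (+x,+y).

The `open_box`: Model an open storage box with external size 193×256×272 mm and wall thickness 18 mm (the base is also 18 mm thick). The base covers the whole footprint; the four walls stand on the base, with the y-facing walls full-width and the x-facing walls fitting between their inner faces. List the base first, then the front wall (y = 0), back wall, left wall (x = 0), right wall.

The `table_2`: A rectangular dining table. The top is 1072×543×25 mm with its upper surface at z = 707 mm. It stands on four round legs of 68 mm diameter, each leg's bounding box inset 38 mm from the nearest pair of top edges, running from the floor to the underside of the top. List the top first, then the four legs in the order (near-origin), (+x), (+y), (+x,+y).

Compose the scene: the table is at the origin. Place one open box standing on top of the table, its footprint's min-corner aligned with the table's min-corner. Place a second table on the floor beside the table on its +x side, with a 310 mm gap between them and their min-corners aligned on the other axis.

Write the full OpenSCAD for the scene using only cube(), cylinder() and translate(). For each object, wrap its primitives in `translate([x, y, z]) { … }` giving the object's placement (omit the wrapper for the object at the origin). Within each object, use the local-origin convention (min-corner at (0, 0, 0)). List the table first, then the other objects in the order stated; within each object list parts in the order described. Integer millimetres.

translate([0, 0, 689]) cube([967, 515, 48]);
translate([68, 68, 0]) cylinder(h = 689, r = 22);
translate([899, 68, 0]) cylinder(h = 689, r = 22);
translate([68, 447, 0]) cylinder(h = 689, r = 22);
translate([899, 447, 0]) cylinder(h = 689, r = 22);
translate([0, 0, 737]) {
  cube([193, 256, 18]);
  translate([0, 0, 18]) cube([193, 18, 254]);
  translate([0, 238, 18]) cube([193, 18, 254]);
  translate([0, 18, 18]) cube([18, 220, 254]);
  translate([175, 18, 18]) cube([18, 220, 254]);
}
translate([1277, 0, 0]) {
  translate([0, 0, 682]) cube([1072, 543, 25]);
  translate([72, 72, 0]) cylinder(h = 682, r = 34);
  translate([1000, 72, 0]) cylinder(h = 682, r = 34);
  translate([72, 471, 0]) cylinder(h = 682, r = 34);
  translate([1000, 471, 0]) cylinder(h = 682, r = 34);
}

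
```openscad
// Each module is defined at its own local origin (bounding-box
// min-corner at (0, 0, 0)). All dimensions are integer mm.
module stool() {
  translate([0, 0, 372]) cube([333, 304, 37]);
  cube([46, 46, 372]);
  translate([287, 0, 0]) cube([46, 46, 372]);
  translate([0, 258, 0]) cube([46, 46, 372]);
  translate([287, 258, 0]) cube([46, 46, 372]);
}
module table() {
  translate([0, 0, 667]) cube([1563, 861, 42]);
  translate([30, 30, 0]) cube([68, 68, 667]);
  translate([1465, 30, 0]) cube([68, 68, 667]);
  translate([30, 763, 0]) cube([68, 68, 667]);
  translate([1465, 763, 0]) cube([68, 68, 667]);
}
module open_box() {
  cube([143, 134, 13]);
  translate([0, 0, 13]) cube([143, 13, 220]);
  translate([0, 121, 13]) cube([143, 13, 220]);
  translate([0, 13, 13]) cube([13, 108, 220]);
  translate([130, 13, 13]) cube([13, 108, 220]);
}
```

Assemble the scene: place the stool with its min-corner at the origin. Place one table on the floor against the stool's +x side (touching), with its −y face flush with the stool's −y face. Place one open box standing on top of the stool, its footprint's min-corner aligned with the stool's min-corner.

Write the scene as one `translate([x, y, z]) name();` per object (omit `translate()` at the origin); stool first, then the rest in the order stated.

stool();
translate([333, 0, 0]) table();
translate([0, 0, 409]) open_box();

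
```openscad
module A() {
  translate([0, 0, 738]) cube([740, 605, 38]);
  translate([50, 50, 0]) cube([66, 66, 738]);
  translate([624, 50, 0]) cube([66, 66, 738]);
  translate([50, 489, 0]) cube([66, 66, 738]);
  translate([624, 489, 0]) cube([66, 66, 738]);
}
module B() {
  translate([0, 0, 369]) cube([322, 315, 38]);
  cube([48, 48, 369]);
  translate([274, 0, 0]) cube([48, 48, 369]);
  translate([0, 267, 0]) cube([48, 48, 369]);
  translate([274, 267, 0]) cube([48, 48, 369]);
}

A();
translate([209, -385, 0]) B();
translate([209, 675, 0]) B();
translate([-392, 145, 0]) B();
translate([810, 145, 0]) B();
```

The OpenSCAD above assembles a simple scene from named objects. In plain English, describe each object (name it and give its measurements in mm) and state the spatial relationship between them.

A is a table with a 740×605 mm rectangular top, 38 mm thick, top surface at z = 776 mm, supported by four 66×66 mm square legs, each inset 50 mm from the nearest pair of top edges, running from the floor.

B is a four-legged stool. The seat is a 322×315×38 mm slab whose top surface is at z = 407 mm; four square legs, each 48×48 mm in cross-section, run from the floor (z = 0) to the underside of the seat, each flush with a corner of the seat.

Four stools sit around the table at the −y, +y, −x, +x sides.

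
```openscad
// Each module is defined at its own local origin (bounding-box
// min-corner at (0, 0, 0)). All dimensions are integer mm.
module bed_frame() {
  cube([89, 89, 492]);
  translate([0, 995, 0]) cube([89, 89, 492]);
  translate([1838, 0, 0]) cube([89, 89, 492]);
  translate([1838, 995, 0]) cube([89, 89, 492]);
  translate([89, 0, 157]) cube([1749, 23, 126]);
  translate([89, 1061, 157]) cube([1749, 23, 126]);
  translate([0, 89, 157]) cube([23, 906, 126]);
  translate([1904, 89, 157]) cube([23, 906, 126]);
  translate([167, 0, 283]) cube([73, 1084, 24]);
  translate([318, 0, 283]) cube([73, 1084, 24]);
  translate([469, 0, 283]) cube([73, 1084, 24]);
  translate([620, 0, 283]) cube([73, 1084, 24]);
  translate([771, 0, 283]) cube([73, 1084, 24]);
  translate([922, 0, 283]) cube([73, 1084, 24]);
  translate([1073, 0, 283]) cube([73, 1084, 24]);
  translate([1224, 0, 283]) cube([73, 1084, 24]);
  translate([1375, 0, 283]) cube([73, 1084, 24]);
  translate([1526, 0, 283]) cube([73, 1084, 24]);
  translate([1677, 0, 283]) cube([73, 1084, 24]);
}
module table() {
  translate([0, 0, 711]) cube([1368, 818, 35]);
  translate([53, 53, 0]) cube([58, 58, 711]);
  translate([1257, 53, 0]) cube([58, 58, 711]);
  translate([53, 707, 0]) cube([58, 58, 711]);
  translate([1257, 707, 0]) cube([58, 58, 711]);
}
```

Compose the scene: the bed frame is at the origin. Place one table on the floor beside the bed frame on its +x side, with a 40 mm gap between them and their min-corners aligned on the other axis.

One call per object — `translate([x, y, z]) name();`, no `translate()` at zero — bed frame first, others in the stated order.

bed_frame();
translate([1967, 0, 0]) table();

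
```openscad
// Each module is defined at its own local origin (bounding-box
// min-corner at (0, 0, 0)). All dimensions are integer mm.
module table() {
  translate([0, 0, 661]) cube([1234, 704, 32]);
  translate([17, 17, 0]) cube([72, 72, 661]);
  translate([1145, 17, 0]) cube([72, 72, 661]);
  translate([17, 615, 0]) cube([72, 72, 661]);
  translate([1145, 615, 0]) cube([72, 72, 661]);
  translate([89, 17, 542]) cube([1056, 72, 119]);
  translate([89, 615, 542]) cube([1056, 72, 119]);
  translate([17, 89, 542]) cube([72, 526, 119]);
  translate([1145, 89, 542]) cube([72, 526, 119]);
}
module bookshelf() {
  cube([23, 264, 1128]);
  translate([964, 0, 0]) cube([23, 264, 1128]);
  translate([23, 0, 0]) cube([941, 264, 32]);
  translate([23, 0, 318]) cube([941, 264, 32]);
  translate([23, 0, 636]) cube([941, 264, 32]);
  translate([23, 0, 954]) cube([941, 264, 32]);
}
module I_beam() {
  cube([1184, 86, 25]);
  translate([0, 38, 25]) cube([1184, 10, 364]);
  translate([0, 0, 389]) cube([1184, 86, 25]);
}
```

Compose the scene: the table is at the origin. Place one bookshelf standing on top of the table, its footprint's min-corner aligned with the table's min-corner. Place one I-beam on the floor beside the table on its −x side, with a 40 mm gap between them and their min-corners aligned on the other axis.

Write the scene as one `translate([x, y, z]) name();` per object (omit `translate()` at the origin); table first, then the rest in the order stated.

table();
translate([0, 0, 693]) bookshelf();
translate([-1224, 0, 0]) I_beam();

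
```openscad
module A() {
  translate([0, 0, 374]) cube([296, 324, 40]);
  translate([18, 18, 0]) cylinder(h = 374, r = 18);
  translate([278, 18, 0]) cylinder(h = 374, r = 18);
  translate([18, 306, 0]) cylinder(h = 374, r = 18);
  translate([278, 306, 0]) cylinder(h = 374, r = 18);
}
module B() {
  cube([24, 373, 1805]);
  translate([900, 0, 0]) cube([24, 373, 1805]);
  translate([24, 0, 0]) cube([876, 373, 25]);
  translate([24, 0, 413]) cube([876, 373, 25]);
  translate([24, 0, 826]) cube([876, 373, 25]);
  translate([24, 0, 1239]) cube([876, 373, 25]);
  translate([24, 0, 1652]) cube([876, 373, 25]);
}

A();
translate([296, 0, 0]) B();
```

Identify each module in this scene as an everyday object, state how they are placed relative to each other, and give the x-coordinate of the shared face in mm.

A is a stool. B is a bookshelf. The bookshelf is against the stool's +x side, with their −y faces flush. The x-coordinate of the shared face is 296 mm.

The stool's +x face and the bookshelf's −x face are both at x = 296 mm.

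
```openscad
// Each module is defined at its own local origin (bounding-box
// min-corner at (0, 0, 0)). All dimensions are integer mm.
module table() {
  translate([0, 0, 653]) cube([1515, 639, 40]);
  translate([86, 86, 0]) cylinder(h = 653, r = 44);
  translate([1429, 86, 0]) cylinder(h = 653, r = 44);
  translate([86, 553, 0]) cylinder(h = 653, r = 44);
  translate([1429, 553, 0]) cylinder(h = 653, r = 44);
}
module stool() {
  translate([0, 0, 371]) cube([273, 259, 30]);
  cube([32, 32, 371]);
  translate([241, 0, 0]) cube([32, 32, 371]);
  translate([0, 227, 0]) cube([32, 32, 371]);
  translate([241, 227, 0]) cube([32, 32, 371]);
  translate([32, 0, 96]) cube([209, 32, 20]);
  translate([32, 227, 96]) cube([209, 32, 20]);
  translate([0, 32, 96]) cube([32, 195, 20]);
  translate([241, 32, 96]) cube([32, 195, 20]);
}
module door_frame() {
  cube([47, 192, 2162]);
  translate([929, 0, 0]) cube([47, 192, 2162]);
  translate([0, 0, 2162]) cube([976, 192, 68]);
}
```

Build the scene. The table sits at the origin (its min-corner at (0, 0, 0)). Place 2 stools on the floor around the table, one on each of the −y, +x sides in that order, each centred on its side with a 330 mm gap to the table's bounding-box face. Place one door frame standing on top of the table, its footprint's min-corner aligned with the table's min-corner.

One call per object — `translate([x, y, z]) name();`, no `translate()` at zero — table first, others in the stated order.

table();
translate([621, -589, 0]) stool();
translate([1845, 190, 0]) stool();
translate([0, 0, 693]) door_frame();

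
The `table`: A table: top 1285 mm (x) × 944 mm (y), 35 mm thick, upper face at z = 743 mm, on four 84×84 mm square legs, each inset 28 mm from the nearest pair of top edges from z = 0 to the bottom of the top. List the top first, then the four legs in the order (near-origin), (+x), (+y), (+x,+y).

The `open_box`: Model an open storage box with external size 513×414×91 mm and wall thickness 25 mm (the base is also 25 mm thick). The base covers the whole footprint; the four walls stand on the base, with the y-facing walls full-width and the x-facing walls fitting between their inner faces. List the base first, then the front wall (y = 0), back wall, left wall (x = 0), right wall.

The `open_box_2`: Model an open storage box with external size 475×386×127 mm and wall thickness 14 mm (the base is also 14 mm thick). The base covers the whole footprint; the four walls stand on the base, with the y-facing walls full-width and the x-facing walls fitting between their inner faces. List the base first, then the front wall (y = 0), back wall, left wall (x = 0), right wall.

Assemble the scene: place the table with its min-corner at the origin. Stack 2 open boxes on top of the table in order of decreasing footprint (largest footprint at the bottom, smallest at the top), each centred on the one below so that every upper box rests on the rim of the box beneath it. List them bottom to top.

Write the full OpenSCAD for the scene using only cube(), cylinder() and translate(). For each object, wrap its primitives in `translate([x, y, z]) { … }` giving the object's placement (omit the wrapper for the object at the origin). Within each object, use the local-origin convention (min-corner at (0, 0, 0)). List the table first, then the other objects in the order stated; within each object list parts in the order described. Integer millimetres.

translate([0, 0, 708]) cube([1285, 944, 35]);
translate([28, 28, 0]) cube([84, 84, 708]);
translate([1173, 28, 0]) cube([84, 84, 708]);
translate([28, 832, 0]) cube([84, 84, 708]);
translate([1173, 832, 0]) cube([84, 84, 708]);
translate([386, 265, 743]) {
  cube([513, 414, 25]);
  translate([0, 0, 25]) cube([513, 25, 66]);
  translate([0, 389, 25]) cube([513, 25, 66]);
  translate([0, 25, 25]) cube([25, 364, 66]);
  translate([488, 25, 25]) cube([25, 364, 66]);
}
translate([405, 279, 834]) {
  cube([475, 386, 14]);
  translate([0, 0, 14]) cube([475, 14, 113]);
  translate([0, 372, 14]) cube([475, 14, 113]);
  translate([0, 14, 14]) cube([14, 358, 113]);
  translate([461, 14, 14]) cube([14, 358, 113]);
}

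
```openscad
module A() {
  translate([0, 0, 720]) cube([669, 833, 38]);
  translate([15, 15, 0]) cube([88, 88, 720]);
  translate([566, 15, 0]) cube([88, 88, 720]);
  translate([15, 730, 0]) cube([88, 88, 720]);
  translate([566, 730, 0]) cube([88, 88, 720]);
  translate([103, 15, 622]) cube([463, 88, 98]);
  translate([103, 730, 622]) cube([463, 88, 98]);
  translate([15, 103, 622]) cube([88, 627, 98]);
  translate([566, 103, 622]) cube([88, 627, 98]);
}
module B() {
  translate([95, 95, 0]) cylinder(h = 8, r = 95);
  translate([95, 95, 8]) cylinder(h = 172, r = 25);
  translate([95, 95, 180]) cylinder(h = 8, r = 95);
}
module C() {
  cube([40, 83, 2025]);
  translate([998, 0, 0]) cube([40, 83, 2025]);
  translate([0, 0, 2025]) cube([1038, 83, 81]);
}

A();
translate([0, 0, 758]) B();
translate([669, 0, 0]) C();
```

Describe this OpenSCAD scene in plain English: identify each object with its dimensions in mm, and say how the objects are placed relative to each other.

A is a table: top 669 mm (x) × 833 mm (y), 38 mm thick, upper face at z = 758 mm, on four 88×88 mm square legs, each inset 15 mm from the nearest pair of top edges, running from z = 0 to the bottom of the top. Four apron rails, 88 mm thick and 98 mm tall, run between adjacent legs with their top edges flush with the underside of the top and their outer faces flush with the legs' outer faces.

B is a spool: two coaxial disc flanges of radius 95 mm and thickness 8 mm, joined by a core cylinder of radius 25 mm and height 172 mm. The lower flange rests on z = 0 and the three cylinders share a vertical axis.

C is a rectangular door frame: two vertical jambs of 40×83 mm section, 2025 mm tall, with a clear opening 958 mm wide between their inner faces. A header 81 mm tall and 83 mm deep lies on top of the jambs and spans the full outside width.

The spool is on top of the table. The door frame is against the table's +x side, with their −y faces flush.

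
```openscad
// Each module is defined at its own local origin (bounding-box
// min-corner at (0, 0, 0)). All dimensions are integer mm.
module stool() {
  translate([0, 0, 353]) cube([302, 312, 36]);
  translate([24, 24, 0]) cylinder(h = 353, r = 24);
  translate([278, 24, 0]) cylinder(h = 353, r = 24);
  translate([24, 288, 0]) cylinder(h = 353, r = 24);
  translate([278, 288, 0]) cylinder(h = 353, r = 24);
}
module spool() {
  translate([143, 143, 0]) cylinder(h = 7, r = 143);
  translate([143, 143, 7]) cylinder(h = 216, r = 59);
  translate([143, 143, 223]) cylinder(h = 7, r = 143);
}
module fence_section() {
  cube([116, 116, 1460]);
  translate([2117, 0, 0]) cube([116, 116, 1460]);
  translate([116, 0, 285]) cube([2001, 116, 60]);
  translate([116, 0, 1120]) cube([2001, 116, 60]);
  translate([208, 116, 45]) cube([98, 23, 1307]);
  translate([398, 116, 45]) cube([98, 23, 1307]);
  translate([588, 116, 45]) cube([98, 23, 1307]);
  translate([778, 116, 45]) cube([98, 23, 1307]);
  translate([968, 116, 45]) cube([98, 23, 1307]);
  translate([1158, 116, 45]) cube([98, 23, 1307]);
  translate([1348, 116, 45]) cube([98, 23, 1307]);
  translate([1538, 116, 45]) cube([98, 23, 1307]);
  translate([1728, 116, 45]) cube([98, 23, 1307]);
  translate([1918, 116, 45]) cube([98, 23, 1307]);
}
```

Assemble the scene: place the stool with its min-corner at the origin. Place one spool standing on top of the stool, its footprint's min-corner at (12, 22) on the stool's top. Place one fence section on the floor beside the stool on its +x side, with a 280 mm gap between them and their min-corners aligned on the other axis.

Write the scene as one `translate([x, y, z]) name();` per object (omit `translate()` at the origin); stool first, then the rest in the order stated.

stool();
translate([12, 22, 389]) spool();
translate([582, 0, 0]) fence_section();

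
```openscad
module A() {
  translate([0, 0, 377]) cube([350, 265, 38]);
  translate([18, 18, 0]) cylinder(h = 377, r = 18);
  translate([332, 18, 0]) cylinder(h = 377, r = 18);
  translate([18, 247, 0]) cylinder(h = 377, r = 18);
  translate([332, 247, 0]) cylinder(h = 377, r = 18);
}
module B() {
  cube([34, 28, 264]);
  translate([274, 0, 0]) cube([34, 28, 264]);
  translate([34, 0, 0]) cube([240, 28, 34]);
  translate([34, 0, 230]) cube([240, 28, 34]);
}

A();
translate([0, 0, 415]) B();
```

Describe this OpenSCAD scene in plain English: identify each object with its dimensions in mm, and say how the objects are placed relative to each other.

A is a simple wooden stool: a rectangular seat 350 mm (x) by 265 mm (y), 38 mm thick, top face at z = 415 mm, on four round legs, each 36 mm in diameter. The legs rest on z = 0, each leg's axis is inset half a diameter from the nearest pair of seat edges (so the leg's bounding box is flush with the corner).

B is a rectangular picture frame lying in the x–z plane (depth along y). The opening is 240 mm wide (x) by 196 mm tall (z), surrounded by a border 34 mm wide on all four sides. The frame is 28 mm deep and is made of two full-height vertical stiles with two horizontal rails fitted between them.

The picture frame is on top of the stool.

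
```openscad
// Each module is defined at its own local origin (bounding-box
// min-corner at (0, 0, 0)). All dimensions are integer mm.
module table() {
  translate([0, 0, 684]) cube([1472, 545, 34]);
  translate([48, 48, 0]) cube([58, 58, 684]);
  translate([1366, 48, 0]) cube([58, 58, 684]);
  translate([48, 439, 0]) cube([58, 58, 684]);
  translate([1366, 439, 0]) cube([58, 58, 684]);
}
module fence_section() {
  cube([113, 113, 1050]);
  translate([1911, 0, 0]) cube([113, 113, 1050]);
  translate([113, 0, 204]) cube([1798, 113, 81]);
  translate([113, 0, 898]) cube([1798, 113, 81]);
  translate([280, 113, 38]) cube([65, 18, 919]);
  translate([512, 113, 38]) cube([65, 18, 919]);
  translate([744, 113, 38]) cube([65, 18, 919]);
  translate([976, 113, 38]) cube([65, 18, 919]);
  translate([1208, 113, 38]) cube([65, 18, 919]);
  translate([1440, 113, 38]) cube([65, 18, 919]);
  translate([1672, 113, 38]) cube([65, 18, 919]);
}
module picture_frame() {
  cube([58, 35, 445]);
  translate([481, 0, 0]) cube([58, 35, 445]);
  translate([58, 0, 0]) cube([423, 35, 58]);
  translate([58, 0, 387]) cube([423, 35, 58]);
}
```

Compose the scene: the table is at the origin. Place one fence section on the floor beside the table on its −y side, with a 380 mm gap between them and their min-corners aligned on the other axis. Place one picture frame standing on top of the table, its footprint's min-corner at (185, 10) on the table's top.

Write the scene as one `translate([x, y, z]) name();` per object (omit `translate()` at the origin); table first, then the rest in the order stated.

table();
translate([0, -511, 0]) fence_section();
translate([185, 10, 718]) picture_frame();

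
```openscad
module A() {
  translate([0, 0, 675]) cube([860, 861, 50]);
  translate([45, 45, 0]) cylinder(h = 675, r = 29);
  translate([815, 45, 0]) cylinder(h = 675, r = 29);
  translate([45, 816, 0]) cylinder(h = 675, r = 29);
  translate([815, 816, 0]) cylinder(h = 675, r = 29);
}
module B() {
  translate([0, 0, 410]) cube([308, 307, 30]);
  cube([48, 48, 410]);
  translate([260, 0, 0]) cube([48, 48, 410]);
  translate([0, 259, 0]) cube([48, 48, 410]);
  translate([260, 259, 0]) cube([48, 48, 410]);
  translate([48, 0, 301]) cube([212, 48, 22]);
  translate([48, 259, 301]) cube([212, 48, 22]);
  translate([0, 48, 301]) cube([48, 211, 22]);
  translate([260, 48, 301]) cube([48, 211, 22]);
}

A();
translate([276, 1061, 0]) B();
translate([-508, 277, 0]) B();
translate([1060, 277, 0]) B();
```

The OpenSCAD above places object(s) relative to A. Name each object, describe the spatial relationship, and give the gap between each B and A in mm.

A is a table. B is a stool. Three stools sit around the table at the +y, −x, +x sides. The gap between each stool and the table is 200 mm.

Each stool's nearest face is 200 mm from the table's bounding box.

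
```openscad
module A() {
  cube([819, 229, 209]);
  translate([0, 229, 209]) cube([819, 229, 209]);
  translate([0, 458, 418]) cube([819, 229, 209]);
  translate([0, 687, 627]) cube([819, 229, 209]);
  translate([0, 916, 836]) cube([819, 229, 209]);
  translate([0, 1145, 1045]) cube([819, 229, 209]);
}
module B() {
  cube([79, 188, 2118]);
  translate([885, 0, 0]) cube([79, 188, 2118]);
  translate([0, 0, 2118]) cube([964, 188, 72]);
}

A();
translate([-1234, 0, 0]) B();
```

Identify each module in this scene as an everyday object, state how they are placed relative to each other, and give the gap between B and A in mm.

A is a staircase. B is a door frame. The door frame is on the floor beside the staircase on its −x side. The gap between the door frame and the staircase is 270 mm.

The door frame's nearest face is 270 mm from the staircase's −x face.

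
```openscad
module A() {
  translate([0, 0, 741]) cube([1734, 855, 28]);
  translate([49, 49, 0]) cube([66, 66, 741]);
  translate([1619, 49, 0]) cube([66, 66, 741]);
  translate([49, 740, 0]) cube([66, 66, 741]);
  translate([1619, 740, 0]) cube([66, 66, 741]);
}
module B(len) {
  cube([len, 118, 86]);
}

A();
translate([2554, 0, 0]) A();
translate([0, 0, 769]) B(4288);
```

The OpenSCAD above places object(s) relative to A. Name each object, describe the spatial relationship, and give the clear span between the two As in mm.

Second table starts at x = 2554; first ends at x = 1734; clear span = 2554 − 1734 = 820 mm.

A is a table. B is a beam. A beam spans the tops of two tables. The clear span between the two tables is 820 mm.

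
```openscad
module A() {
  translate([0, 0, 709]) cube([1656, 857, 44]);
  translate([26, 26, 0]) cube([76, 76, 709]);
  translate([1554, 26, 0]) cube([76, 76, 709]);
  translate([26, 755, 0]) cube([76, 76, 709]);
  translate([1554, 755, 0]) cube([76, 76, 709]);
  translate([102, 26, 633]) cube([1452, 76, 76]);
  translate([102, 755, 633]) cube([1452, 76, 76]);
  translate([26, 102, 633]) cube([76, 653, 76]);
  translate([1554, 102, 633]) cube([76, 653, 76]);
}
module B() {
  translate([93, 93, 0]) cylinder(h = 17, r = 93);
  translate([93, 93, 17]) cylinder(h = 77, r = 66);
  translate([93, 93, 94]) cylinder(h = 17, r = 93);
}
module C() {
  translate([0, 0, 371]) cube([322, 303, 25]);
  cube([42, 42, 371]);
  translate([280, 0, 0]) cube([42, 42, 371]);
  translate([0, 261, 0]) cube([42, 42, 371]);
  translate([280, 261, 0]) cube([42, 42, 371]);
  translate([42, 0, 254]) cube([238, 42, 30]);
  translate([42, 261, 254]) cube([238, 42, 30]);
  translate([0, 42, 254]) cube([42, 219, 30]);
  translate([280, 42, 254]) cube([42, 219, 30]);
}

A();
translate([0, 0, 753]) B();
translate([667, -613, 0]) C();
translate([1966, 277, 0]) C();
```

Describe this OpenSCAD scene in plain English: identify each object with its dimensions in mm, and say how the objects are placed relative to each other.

A is a table with a 1656×857 mm rectangular top, 44 mm thick, top surface at z = 753 mm, supported by four 76×76 mm square legs, each inset 26 mm from the nearest pair of top edges, running from the floor. Four apron rails, 76 mm thick and 76 mm tall, run between adjacent legs with their top edges flush with the underside of the top and their outer faces flush with the legs' outer faces.

B is a spool: two coaxial disc flanges of radius 93 mm and thickness 17 mm, joined by a core cylinder of radius 66 mm and height 77 mm. The lower flange rests on z = 0 and the three cylinders share a vertical axis.

C is a simple wooden stool: a rectangular seat 322 mm (x) by 303 mm (y), 25 mm thick, top face at z = 396 mm, on four square legs, each 42×42 mm in cross-section. The legs rest on z = 0, each flush with a corner of the seat. Four stretchers, 42 mm wide and 30 mm tall, connect adjacent legs with their undersides at z = 254 mm, each running between the inner faces of the legs it joins and aligned with the legs' outer faces on the other axis.

The spool is on top of the table. Two stools sit around the table at the −y, +x sides.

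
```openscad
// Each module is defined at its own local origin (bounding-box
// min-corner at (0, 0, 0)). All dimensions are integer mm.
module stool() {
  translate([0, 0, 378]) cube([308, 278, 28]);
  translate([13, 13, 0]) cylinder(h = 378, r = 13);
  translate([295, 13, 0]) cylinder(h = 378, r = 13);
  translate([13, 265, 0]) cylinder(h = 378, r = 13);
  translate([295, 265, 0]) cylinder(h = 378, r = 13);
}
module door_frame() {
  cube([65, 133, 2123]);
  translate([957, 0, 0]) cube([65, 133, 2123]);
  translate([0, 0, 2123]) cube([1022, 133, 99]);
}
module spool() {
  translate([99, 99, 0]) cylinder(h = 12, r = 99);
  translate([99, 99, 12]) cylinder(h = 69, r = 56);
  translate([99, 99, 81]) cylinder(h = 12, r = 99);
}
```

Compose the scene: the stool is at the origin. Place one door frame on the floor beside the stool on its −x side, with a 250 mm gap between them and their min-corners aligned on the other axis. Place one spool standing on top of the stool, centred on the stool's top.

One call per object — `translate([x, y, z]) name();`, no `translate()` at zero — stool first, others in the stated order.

stool();
translate([-1272, 0, 0]) door_frame();
translate([55, 40, 406]) spool();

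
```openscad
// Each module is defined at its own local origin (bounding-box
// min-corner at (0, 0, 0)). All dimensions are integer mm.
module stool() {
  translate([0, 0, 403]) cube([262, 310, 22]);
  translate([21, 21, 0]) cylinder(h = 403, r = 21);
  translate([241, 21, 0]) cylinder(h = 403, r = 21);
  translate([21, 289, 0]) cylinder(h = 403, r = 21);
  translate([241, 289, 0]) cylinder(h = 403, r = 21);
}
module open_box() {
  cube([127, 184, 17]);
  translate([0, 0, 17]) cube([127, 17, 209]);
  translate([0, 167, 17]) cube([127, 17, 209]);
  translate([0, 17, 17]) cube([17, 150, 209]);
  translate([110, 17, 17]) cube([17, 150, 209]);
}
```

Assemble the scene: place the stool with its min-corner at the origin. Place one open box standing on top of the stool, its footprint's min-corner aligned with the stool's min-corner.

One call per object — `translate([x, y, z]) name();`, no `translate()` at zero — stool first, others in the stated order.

stool();
translate([0, 0, 425]) open_box();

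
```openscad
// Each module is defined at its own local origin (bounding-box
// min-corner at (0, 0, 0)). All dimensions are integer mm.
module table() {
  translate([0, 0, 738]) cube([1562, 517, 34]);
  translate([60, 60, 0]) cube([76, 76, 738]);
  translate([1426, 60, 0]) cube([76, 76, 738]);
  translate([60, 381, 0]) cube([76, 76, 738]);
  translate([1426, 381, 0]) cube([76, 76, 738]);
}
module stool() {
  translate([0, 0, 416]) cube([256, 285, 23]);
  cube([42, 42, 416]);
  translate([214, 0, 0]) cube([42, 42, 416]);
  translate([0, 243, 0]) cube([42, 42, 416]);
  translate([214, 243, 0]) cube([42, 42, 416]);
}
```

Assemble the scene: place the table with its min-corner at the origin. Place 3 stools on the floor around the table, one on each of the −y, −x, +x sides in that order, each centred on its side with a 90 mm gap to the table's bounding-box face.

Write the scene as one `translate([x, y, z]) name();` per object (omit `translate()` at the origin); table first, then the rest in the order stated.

table();
translate([653, -375, 0]) stool();
translate([-346, 116, 0]) stool();
translate([1652, 116, 0]) stool();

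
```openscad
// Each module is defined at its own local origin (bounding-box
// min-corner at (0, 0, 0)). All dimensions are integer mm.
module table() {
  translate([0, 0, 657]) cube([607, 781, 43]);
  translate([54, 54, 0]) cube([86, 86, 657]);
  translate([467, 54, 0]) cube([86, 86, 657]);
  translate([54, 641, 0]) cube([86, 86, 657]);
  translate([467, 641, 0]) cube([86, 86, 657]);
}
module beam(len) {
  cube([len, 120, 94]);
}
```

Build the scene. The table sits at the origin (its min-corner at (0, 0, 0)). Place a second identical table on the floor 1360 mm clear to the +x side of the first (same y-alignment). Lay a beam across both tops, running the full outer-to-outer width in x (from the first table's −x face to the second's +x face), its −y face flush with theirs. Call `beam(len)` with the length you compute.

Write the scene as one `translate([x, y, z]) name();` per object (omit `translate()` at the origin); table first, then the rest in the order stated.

table();
translate([1967, 0, 0]) table();
translate([0, 0, 700]) beam(2574);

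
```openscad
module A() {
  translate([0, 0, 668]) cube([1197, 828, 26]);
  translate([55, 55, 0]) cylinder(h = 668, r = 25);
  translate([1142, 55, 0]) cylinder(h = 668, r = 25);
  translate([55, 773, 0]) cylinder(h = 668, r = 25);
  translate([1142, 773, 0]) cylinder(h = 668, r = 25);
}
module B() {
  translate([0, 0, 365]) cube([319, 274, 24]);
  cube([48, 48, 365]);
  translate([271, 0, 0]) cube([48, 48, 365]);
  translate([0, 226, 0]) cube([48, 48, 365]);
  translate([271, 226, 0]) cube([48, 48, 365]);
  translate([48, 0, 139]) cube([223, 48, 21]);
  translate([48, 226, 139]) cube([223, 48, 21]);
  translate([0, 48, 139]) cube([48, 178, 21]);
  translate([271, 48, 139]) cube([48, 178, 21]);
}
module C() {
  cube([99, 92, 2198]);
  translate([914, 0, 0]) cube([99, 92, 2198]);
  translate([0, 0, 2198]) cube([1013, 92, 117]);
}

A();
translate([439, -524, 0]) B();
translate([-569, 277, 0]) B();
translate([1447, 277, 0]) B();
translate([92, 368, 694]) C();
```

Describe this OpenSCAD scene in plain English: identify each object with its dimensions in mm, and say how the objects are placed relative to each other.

A is a table: top 1197 mm (x) × 828 mm (y), 26 mm thick, upper face at z = 694 mm, on four round legs of 50 mm diameter, each leg's bounding box inset 30 mm from the nearest pair of top edges, running from z = 0 to the bottom of the top.

B is a four-legged stool. The seat is a 319×274×24 mm slab whose top surface is at z = 389 mm; four square legs, each 48×48 mm in cross-section, run from the floor (z = 0) to the underside of the seat, each flush with a corner of the seat. Four stretchers, 48 mm wide and 21 mm tall, connect adjacent legs with their undersides at z = 139 mm, each running between the inner faces of the legs it joins and aligned with the legs' outer faces on the other axis.

C is a rectangular door frame: two vertical jambs of 99×92 mm section, 2198 mm tall, with a clear opening 815 mm wide between their inner faces. A header 117 mm tall and 92 mm deep lies on top of the jambs and spans the full outside width.

Three stools sit around the table at the −y, −x, +x sides. The door frame is on top of the table, centred.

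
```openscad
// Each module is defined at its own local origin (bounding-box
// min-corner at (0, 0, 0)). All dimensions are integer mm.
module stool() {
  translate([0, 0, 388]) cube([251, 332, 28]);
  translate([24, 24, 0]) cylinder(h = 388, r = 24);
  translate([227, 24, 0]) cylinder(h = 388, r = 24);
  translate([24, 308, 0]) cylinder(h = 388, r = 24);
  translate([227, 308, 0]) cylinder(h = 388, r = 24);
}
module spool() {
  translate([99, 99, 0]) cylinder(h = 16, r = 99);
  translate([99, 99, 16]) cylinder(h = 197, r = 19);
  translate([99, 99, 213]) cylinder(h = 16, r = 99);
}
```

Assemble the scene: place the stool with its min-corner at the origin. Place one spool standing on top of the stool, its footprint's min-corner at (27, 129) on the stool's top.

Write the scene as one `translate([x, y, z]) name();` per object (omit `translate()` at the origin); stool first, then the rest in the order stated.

stool();
translate([27, 129, 416]) spool();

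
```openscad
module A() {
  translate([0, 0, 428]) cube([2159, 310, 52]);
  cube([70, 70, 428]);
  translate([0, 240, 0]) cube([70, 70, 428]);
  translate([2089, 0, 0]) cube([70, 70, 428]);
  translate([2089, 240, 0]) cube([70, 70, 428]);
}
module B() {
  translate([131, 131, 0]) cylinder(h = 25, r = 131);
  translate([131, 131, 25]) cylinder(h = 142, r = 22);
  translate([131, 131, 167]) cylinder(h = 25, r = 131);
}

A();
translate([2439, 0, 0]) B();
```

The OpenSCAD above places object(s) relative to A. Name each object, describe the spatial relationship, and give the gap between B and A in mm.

The spool's nearest face is 280 mm from the bench's +x face.

A is a bench. B is a spool. The spool is on the floor beside the bench on its +x side. The gap between the spool and the bench is 280 mm.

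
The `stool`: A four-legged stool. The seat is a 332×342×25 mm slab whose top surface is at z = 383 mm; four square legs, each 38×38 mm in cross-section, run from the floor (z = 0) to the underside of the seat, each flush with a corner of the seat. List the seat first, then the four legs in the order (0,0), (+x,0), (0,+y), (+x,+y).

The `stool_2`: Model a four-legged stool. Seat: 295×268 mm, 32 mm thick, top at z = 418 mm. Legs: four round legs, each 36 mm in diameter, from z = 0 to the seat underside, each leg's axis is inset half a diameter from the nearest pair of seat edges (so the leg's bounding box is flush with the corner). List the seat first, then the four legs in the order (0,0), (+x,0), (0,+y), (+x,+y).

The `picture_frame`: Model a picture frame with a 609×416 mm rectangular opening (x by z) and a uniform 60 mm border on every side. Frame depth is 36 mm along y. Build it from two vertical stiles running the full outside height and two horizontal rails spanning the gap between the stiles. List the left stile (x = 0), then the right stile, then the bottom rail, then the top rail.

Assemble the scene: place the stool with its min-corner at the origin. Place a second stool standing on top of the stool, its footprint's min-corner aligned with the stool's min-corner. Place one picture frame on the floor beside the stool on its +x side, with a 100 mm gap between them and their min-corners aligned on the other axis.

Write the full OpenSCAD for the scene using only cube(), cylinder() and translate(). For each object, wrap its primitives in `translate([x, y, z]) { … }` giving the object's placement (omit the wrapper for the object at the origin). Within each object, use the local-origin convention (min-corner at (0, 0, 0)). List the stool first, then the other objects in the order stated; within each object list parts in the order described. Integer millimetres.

translate([0, 0, 358]) cube([332, 342, 25]);
cube([38, 38, 358]);
translate([294, 0, 0]) cube([38, 38, 358]);
translate([0, 304, 0]) cube([38, 38, 358]);
translate([294, 304, 0]) cube([38, 38, 358]);
translate([0, 0, 383]) {
  translate([0, 0, 386]) cube([295, 268, 32]);
  translate([18, 18, 0]) cylinder(h = 386, r = 18);
  translate([277, 18, 0]) cylinder(h = 386, r = 18);
  translate([18, 250, 0]) cylinder(h = 386, r = 18);
  translate([277, 250, 0]) cylinder(h = 386, r = 18);
}
translate([432, 0, 0]) {
  cube([60, 36, 536]);
  translate([669, 0, 0]) cube([60, 36, 536]);
  translate([60, 0, 0]) cube([609, 36, 60]);
  translate([60, 0, 476]) cube([609, 36, 60]);
}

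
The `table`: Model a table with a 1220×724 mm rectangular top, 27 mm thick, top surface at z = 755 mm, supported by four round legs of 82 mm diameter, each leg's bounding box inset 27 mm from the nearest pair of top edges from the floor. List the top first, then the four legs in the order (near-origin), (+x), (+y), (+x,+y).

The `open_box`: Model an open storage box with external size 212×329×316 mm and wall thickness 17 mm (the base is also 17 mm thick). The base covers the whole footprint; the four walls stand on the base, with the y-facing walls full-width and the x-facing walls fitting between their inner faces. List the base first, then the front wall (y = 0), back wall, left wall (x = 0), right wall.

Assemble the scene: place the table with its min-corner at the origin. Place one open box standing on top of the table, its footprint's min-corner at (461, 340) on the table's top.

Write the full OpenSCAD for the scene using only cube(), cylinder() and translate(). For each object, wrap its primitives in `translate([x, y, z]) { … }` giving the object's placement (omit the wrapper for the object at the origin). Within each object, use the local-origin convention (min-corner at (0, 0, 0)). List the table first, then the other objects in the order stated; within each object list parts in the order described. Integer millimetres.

translate([0, 0, 728]) cube([1220, 724, 27]);
translate([68, 68, 0]) cylinder(h = 728, r = 41);
translate([1152, 68, 0]) cylinder(h = 728, r = 41);
translate([68, 656, 0]) cylinder(h = 728, r = 41);
translate([1152, 656, 0]) cylinder(h = 728, r = 41);
translate([461, 340, 755]) {
  cube([212, 329, 17]);
  translate([0, 0, 17]) cube([212, 17, 299]);
  translate([0, 312, 17]) cube([212, 17, 299]);
  translate([0, 17, 17]) cube([17, 295, 299]);
  translate([195, 17, 17]) cube([17, 295, 299]);
}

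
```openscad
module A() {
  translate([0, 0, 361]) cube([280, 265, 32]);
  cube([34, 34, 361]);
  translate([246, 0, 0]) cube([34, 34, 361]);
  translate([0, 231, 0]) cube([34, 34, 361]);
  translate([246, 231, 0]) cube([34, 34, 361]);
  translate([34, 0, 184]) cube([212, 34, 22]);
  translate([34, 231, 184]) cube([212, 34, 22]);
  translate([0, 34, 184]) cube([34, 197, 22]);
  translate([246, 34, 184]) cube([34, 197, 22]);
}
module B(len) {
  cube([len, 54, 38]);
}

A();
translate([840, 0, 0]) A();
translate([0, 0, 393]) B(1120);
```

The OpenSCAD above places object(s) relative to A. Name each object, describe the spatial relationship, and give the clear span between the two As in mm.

Second stool starts at x = 840; first ends at x = 280; clear span = 840 − 280 = 560 mm.

A is a stool. B is a beam. A beam spans the tops of two stools. The clear span between the two stools is 560 mm.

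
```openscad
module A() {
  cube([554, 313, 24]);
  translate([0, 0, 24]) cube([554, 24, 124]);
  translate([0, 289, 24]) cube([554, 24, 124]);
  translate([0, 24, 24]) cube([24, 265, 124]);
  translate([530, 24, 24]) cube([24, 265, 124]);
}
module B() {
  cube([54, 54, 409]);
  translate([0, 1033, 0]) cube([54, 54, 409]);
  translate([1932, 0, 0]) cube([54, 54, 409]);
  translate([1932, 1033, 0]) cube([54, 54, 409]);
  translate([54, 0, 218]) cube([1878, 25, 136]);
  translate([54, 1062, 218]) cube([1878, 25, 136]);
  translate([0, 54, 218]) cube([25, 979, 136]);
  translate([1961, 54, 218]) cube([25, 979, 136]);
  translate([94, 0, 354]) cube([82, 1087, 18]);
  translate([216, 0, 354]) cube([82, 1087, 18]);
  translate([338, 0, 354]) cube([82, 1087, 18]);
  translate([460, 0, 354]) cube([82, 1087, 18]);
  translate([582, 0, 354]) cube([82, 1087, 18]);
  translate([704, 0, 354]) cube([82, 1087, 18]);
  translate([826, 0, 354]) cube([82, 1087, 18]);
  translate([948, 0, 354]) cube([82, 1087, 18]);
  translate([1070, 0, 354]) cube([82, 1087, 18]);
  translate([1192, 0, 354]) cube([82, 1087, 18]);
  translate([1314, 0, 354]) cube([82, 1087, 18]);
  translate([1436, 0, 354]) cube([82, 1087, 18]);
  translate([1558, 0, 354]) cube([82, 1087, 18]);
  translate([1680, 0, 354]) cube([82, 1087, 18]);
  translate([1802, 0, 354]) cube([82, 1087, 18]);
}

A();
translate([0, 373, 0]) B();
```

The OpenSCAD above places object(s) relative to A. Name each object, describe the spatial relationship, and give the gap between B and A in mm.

The bed frame's nearest face is 60 mm from the open box's +y face.

A is an open box. B is a bed frame. The bed frame is on the floor beside the open box on its +y side. The gap between the bed frame and the open box is 60 mm.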